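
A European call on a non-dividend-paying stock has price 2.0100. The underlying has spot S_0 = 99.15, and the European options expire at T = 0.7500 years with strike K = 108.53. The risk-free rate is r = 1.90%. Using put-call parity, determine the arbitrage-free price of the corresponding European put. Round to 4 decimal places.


Answer: Put price = 9.8544

Derivation:
Put-call parity: C - P = S_0 * exp(-qT) - K * exp(-rT).
S_0 * exp(-qT) = 99.1500 * 1.00000000 = 99.15000000
K * exp(-rT) = 108.5300 * 0.98585105 = 106.99441453
P = C - S*exp(-qT) + K*exp(-rT)
P = 2.0100 - 99.15000000 + 106.99441453 = 9.8544


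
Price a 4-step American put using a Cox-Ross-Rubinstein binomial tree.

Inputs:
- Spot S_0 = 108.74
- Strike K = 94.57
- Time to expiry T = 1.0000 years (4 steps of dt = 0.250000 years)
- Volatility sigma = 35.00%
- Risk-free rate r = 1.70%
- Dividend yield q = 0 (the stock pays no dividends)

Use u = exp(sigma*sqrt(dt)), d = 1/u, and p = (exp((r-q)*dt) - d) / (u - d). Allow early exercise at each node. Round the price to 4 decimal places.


Answer: Price = V(0,0) = 8.2072

Derivation:
dt = T/N = 0.250000
u = exp(sigma*sqrt(dt)) = 1.191246; d = 1/u = 0.839457
p = (exp((r-q)*dt) - d) / (u - d) = 0.468468
Discount per step: exp(-r*dt) = 0.995759
Stock lattice S(k, i) with i counting down-moves:
  k=0: S(0,0) = 108.7400
  k=1: S(1,0) = 129.5361; S(1,1) = 91.2826
  k=2: S(2,0) = 154.3094; S(2,1) = 108.7400; S(2,2) = 76.6278
  k=3: S(3,0) = 183.8205; S(3,1) = 129.5361; S(3,2) = 91.2826; S(3,3) = 64.3257
  k=4: S(4,0) = 218.9755; S(4,1) = 154.3094; S(4,2) = 108.7400; S(4,3) = 76.6278; S(4,4) = 53.9987
Terminal payoffs V(N, i) = max(K - S_T, 0):
  V(4,0) = 0.000000; V(4,1) = 0.000000; V(4,2) = 0.000000; V(4,3) = 17.942217; V(4,4) = 40.571314
Backward induction: V(k, i) = exp(-r*dt) * [p * V(k+1, i) + (1-p) * V(k+1, i+1)]; then take max(V_cont, immediate exercise) for American.
  V(3,0) = exp(-r*dt) * [p*0.000000 + (1-p)*0.000000] = 0.000000; exercise = 0.000000; V(3,0) = max -> 0.000000
  V(3,1) = exp(-r*dt) * [p*0.000000 + (1-p)*0.000000] = 0.000000; exercise = 0.000000; V(3,1) = max -> 0.000000
  V(3,2) = exp(-r*dt) * [p*0.000000 + (1-p)*17.942217] = 9.496415; exercise = 3.287444; V(3,2) = max -> 9.496415
  V(3,3) = exp(-r*dt) * [p*17.942217 + (1-p)*40.571314] = 29.843200; exercise = 30.244270; V(3,3) = max -> 30.244270
  V(2,0) = exp(-r*dt) * [p*0.000000 + (1-p)*0.000000] = 0.000000; exercise = 0.000000; V(2,0) = max -> 0.000000
  V(2,1) = exp(-r*dt) * [p*0.000000 + (1-p)*9.496415] = 5.026240; exercise = 0.000000; V(2,1) = max -> 5.026240
  V(2,2) = exp(-r*dt) * [p*9.496415 + (1-p)*30.244270] = 20.437517; exercise = 17.942217; V(2,2) = max -> 20.437517
  V(1,0) = exp(-r*dt) * [p*0.000000 + (1-p)*5.026240] = 2.660277; exercise = 0.000000; V(1,0) = max -> 2.660277
  V(1,1) = exp(-r*dt) * [p*5.026240 + (1-p)*20.437517] = 13.161768; exercise = 3.287444; V(1,1) = max -> 13.161768
  V(0,0) = exp(-r*dt) * [p*2.660277 + (1-p)*13.161768] = 8.207200; exercise = 0.000000; V(0,0) = max -> 8.207200


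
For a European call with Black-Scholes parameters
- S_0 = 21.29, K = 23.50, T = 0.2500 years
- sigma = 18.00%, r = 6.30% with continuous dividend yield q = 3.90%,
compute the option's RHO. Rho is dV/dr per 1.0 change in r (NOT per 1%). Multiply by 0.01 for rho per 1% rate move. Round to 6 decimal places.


Answer: Rho = 0.815609

Derivation:
d1 = -0.9856993583; d2 = -1.0756993583
phi(d1) = 0.2454308244; exp(-qT) = 0.9902973771; exp(-rT) = 0.9843733826
N(d2) = 0.1410308673
Rho = K*T*exp(-rT)*N(d2) = 23.5000 * 0.2500 * 0.9843733826 * 0.1410308673 = 0.815609


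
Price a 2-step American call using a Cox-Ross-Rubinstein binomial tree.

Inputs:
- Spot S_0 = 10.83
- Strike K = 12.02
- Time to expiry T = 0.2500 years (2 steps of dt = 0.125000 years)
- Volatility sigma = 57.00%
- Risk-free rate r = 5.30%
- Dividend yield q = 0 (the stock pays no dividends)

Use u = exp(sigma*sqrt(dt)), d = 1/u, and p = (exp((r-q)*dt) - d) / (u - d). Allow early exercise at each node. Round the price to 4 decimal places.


Answer: Price = V(0,0) = 0.8977

Derivation:
dt = T/N = 0.125000
u = exp(sigma*sqrt(dt)) = 1.223267; d = 1/u = 0.817483
p = (exp((r-q)*dt) - d) / (u - d) = 0.466169
Discount per step: exp(-r*dt) = 0.993397
Stock lattice S(k, i) with i counting down-moves:
  k=0: S(0,0) = 10.8300
  k=1: S(1,0) = 13.2480; S(1,1) = 8.8533
  k=2: S(2,0) = 16.2058; S(2,1) = 10.8300; S(2,2) = 7.2375
Terminal payoffs V(N, i) = max(S_T - K, 0):
  V(2,0) = 4.185828; V(2,1) = 0.000000; V(2,2) = 0.000000
Backward induction: V(k, i) = exp(-r*dt) * [p * V(k+1, i) + (1-p) * V(k+1, i+1)]; then take max(V_cont, immediate exercise) for American.
  V(1,0) = exp(-r*dt) * [p*4.185828 + (1-p)*0.000000] = 1.938419; exercise = 1.227985; V(1,0) = max -> 1.938419
  V(1,1) = exp(-r*dt) * [p*0.000000 + (1-p)*0.000000] = 0.000000; exercise = 0.000000; V(1,1) = max -> 0.000000
  V(0,0) = exp(-r*dt) * [p*1.938419 + (1-p)*0.000000] = 0.897664; exercise = 0.000000; V(0,0) = max -> 0.897664


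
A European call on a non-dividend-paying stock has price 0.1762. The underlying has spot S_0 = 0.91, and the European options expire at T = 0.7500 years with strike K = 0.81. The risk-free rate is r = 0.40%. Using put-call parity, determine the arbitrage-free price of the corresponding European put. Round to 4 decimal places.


Put-call parity: C - P = S_0 * exp(-qT) - K * exp(-rT).
S_0 * exp(-qT) = 0.9100 * 1.00000000 = 0.91000000
K * exp(-rT) = 0.8100 * 0.99700450 = 0.80757364
P = C - S*exp(-qT) + K*exp(-rT)
P = 0.1762 - 0.91000000 + 0.80757364 = 0.0738

Answer: Put price = 0.0738


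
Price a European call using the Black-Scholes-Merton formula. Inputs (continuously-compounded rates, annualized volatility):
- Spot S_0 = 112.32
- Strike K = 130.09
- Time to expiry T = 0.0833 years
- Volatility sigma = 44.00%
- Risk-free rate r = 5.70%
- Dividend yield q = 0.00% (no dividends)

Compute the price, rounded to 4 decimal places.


Answer: Price = 1.0103

Derivation:
d1 = (ln(S/K) + (r - q + 0.5*sigma^2) * T) / (sigma * sqrt(T)) = -1.05568386
d2 = d1 - sigma * sqrt(T) = -1.18267551
exp(-rT) = 0.99526315; exp(-qT) = 1.00000000
C = S_0 * exp(-qT) * N(d1) - K * exp(-rT) * N(d2)
N(d1) = 0.14555634; N(d2) = 0.11846889
C = 112.3200 * 1.00000000 * 0.14555634 - 130.0900 * 0.99526315 * 0.11846889 = 1.0103


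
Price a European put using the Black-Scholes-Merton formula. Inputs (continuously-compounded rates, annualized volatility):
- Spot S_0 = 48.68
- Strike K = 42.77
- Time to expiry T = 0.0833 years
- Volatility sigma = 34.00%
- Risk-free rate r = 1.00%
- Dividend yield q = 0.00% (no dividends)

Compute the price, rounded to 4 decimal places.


Answer: Price = 0.1920

Derivation:
d1 = (ln(S/K) + (r - q + 0.5*sigma^2) * T) / (sigma * sqrt(T)) = 1.37653322
d2 = d1 - sigma * sqrt(T) = 1.27840330
exp(-rT) = 0.99916735; exp(-qT) = 1.00000000
P = K * exp(-rT) * N(-d2) - S_0 * exp(-qT) * N(-d1)
N(-d1) = 0.08432831; N(-d2) = 0.10055363
P = 42.7700 * 0.99916735 * 0.10055363 - 48.6800 * 1.00000000 * 0.08432831 = 0.1920


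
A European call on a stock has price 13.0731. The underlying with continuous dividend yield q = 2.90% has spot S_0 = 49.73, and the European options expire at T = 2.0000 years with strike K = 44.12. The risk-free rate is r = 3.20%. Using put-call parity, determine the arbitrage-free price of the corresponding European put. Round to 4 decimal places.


Put-call parity: C - P = S_0 * exp(-qT) - K * exp(-rT).
S_0 * exp(-qT) = 49.7300 * 0.94364995 = 46.92771189
K * exp(-rT) = 44.1200 * 0.93800500 = 41.38478058
P = C - S*exp(-qT) + K*exp(-rT)
P = 13.0731 - 46.92771189 + 41.38478058 = 7.5302

Answer: Put price = 7.5302


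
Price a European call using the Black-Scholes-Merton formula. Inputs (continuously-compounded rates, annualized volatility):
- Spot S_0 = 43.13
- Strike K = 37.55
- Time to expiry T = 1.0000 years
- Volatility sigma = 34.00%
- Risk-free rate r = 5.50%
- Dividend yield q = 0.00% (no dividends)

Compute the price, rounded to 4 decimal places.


Answer: Price = 9.9312

Derivation:
d1 = (ln(S/K) + (r - q + 0.5*sigma^2) * T) / (sigma * sqrt(T)) = 0.73925127
d2 = d1 - sigma * sqrt(T) = 0.39925127
exp(-rT) = 0.94648515; exp(-qT) = 1.00000000
C = S_0 * exp(-qT) * N(d1) - K * exp(-rT) * N(d2)
N(d1) = 0.77012278; N(d2) = 0.65514597
C = 43.1300 * 1.00000000 * 0.77012278 - 37.5500 * 0.94648515 * 0.65514597 = 9.9312


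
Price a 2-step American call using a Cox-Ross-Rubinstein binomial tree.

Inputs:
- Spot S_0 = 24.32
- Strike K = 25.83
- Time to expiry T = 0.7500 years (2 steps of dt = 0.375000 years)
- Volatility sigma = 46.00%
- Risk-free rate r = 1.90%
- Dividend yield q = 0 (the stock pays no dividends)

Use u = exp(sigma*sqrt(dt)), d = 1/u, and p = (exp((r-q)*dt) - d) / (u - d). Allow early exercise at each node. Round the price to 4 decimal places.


dt = T/N = 0.375000
u = exp(sigma*sqrt(dt)) = 1.325370; d = 1/u = 0.754507
p = (exp((r-q)*dt) - d) / (u - d) = 0.442565
Discount per step: exp(-r*dt) = 0.992900
Stock lattice S(k, i) with i counting down-moves:
  k=0: S(0,0) = 24.3200
  k=1: S(1,0) = 32.2330; S(1,1) = 18.3496
  k=2: S(2,0) = 42.7206; S(2,1) = 24.3200; S(2,2) = 13.8449
Terminal payoffs V(N, i) = max(S_T - K, 0):
  V(2,0) = 16.890620; V(2,1) = 0.000000; V(2,2) = 0.000000
Backward induction: V(k, i) = exp(-r*dt) * [p * V(k+1, i) + (1-p) * V(k+1, i+1)]; then take max(V_cont, immediate exercise) for American.
  V(1,0) = exp(-r*dt) * [p*16.890620 + (1-p)*0.000000] = 7.422123; exercise = 6.402987; V(1,0) = max -> 7.422123
  V(1,1) = exp(-r*dt) * [p*0.000000 + (1-p)*0.000000] = 0.000000; exercise = 0.000000; V(1,1) = max -> 0.000000
  V(0,0) = exp(-r*dt) * [p*7.422123 + (1-p)*0.000000] = 3.261450; exercise = 0.000000; V(0,0) = max -> 3.261450

Answer: Price = V(0,0) = 3.2614


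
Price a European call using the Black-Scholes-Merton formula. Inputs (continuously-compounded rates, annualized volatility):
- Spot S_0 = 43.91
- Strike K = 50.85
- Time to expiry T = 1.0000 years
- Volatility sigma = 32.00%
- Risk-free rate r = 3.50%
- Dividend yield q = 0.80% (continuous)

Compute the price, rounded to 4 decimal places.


d1 = (ln(S/K) + (r - q + 0.5*sigma^2) * T) / (sigma * sqrt(T)) = -0.21418137
d2 = d1 - sigma * sqrt(T) = -0.53418137
exp(-rT) = 0.96560542; exp(-qT) = 0.99203191
C = S_0 * exp(-qT) * N(d1) - K * exp(-rT) * N(d2)
N(d1) = 0.41520281; N(d2) = 0.29660803
C = 43.9100 * 0.99203191 * 0.41520281 - 50.8500 * 0.96560542 * 0.29660803 = 3.5225

Answer: Price = 3.5225


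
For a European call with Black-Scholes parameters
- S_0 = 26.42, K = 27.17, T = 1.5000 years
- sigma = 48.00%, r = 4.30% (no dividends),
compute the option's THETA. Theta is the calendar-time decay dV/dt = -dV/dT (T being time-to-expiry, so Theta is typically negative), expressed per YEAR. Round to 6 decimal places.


Answer: Theta = -2.385832

Derivation:
d1 = 0.3560399267; d2 = -0.2318376115
phi(d1) = 0.3744411063; exp(-qT) = 1.0000000000; exp(-rT) = 0.9375361143
Theta = -S*exp(-qT)*phi(d1)*sigma/(2*sqrt(T)) - r*K*exp(-rT)*N(d2) + q*S*exp(-qT)*N(d1)
N(d1) = 0.6390946677; N(d2) = 0.4083320715; sqrt(T) = 1.2247448714
Term 1 = -26.4200 * 1.0000000000 * 0.3744411063 * 0.4800 / (2 * 1.2247448714) = -1.9385720424
Term 2 = -0.0430 * 27.1700 * 0.9375361143 * 0.4083320715 = -0.4472595184
Term 3 = 0 (no dividend yield, q = 0)
Theta = -1.9385720424 + (-0.4472595184) + (0.0000000000) = -2.385832


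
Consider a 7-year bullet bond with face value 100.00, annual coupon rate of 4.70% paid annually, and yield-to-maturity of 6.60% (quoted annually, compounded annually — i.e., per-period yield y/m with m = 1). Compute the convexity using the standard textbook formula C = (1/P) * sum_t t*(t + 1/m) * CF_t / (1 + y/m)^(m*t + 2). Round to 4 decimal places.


Coupon per period c = face * coupon_rate / m = 4.700000
Periods per year m = 1; per-period yield y/m = 0.066000
Number of cashflows N = 7
Cashflows (t years, CF_t, discount factor 1/(1+y/m)^(m*t), PV):
  t = 1.0000: CF_t = 4.700000, DF = 0.938086, PV = 4.409006
  t = 2.0000: CF_t = 4.700000, DF = 0.880006, PV = 4.136028
  t = 3.0000: CF_t = 4.700000, DF = 0.825521, PV = 3.879951
  t = 4.0000: CF_t = 4.700000, DF = 0.774410, PV = 3.639729
  t = 5.0000: CF_t = 4.700000, DF = 0.726464, PV = 3.414380
  t = 6.0000: CF_t = 4.700000, DF = 0.681486, PV = 3.202983
  t = 7.0000: CF_t = 104.700000, DF = 0.639292, PV = 66.933918
Price P = sum_t PV_t = 89.615994
Convexity numerator sum_t t*(t + 1/m) * CF_t / (1+y/m)^(m*t + 2):
  t = 1.0000: term = 7.759902
  t = 2.0000: term = 21.838374
  t = 3.0000: term = 40.972558
  t = 4.0000: term = 64.059659
  t = 5.0000: term = 90.140234
  t = 6.0000: term = 118.383046
  t = 7.0000: term = 3298.525657
Convexity = (1/P) * sum = 3641.679430 / 89.615994 = 40.636490

Answer: Convexity = 40.6365


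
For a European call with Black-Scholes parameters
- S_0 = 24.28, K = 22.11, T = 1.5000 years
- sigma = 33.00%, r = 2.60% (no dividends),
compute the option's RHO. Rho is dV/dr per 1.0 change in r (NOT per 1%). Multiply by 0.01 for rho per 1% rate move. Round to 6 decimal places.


Answer: Rho = 17.548050

Derivation:
d1 = 0.5302229118; d2 = 0.1260571042
phi(d1) = 0.3466267587; exp(-qT) = 1.0000000000; exp(-rT) = 0.9617507091
N(d2) = 0.5501566388
Rho = K*T*exp(-rT)*N(d2) = 22.1100 * 1.5000 * 0.9617507091 * 0.5501566388 = 17.548050


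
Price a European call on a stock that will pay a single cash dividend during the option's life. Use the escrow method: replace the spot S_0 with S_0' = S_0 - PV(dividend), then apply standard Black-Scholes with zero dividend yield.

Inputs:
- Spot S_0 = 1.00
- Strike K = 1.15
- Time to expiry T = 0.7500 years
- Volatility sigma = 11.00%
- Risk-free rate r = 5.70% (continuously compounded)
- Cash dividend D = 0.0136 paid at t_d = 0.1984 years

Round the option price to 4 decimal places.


PV(D) = D * exp(-r * t_d) = 0.0136 * 0.98875490 = 0.01344707
S_0' = S_0 - PV(D) = 1.0000 - 0.01344707 = 0.98655293
d1 = (ln(S_0'/K) + (r + sigma^2/2)*T) / (sigma*sqrt(T)) = -1.11284516
d2 = d1 - sigma*sqrt(T) = -1.20810795
exp(-rT) = 0.95815090
N(d1) = 0.13288747; N(d2) = 0.11350287
C = S_0' * N(d1) - K * exp(-rT) * N(d2) = 0.98655293 * 0.13288747 - 1.1500 * 0.95815090 * 0.11350287 = 0.0060

Answer: Price = 0.0060


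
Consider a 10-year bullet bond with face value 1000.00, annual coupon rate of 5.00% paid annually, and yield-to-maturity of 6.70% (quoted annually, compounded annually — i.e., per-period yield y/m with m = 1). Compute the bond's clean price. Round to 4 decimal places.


Coupon per period c = face * coupon_rate / m = 50.000000
Periods per year m = 1; per-period yield y/m = 0.067000
Number of cashflows N = 10
Cashflows (t years, CF_t, discount factor 1/(1+y/m)^(m*t), PV):
  t = 1.0000: CF_t = 50.000000, DF = 0.937207, PV = 46.860356
  t = 2.0000: CF_t = 50.000000, DF = 0.878357, PV = 43.917860
  t = 3.0000: CF_t = 50.000000, DF = 0.823203, PV = 41.160131
  t = 4.0000: CF_t = 50.000000, DF = 0.771511, PV = 38.575568
  t = 5.0000: CF_t = 50.000000, DF = 0.723066, PV = 36.153297
  t = 6.0000: CF_t = 50.000000, DF = 0.677663, PV = 33.883127
  t = 7.0000: CF_t = 50.000000, DF = 0.635110, PV = 31.755508
  t = 8.0000: CF_t = 50.000000, DF = 0.595230, PV = 29.761489
  t = 9.0000: CF_t = 50.000000, DF = 0.557854, PV = 27.892679
  t = 10.0000: CF_t = 1050.000000, DF = 0.522824, PV = 548.965567
Price P = sum_t PV_t = 878.925581

Answer: Price = 878.9256


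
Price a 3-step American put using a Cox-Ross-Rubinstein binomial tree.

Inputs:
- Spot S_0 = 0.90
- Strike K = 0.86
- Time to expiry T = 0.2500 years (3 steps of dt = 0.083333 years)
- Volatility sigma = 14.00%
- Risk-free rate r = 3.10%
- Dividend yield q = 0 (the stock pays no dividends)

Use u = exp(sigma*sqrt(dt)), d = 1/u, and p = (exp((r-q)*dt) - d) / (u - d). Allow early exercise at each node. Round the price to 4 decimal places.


dt = T/N = 0.083333
u = exp(sigma*sqrt(dt)) = 1.041242; d = 1/u = 0.960391
p = (exp((r-q)*dt) - d) / (u - d) = 0.521891
Discount per step: exp(-r*dt) = 0.997420
Stock lattice S(k, i) with i counting down-moves:
  k=0: S(0,0) = 0.9000
  k=1: S(1,0) = 0.9371; S(1,1) = 0.8644
  k=2: S(2,0) = 0.9758; S(2,1) = 0.9000; S(2,2) = 0.8301
  k=3: S(3,0) = 1.0160; S(3,1) = 0.9371; S(3,2) = 0.8644; S(3,3) = 0.7972
Terminal payoffs V(N, i) = max(K - S_T, 0):
  V(3,0) = 0.000000; V(3,1) = 0.000000; V(3,2) = 0.000000; V(3,3) = 0.062764
Backward induction: V(k, i) = exp(-r*dt) * [p * V(k+1, i) + (1-p) * V(k+1, i+1)]; then take max(V_cont, immediate exercise) for American.
  V(2,0) = exp(-r*dt) * [p*0.000000 + (1-p)*0.000000] = 0.000000; exercise = 0.000000; V(2,0) = max -> 0.000000
  V(2,1) = exp(-r*dt) * [p*0.000000 + (1-p)*0.000000] = 0.000000; exercise = 0.000000; V(2,1) = max -> 0.000000
  V(2,2) = exp(-r*dt) * [p*0.000000 + (1-p)*0.062764] = 0.029930; exercise = 0.029884; V(2,2) = max -> 0.029930
  V(1,0) = exp(-r*dt) * [p*0.000000 + (1-p)*0.000000] = 0.000000; exercise = 0.000000; V(1,0) = max -> 0.000000
  V(1,1) = exp(-r*dt) * [p*0.000000 + (1-p)*0.029930] = 0.014273; exercise = 0.000000; V(1,1) = max -> 0.014273
  V(0,0) = exp(-r*dt) * [p*0.000000 + (1-p)*0.014273] = 0.006806; exercise = 0.000000; V(0,0) = max -> 0.006806

Answer: Price = V(0,0) = 0.0068


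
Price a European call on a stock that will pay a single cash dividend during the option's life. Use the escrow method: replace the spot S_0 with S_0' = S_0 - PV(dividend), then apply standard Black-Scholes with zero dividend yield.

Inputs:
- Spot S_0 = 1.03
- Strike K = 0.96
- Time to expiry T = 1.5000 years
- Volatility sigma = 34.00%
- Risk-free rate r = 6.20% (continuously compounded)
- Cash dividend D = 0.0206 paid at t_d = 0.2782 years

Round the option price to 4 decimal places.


PV(D) = D * exp(-r * t_d) = 0.0206 * 0.98289950 = 0.02024773
S_0' = S_0 - PV(D) = 1.0300 - 0.02024773 = 1.00975227
d1 = (ln(S_0'/K) + (r + sigma^2/2)*T) / (sigma*sqrt(T)) = 0.55288110
d2 = d1 - sigma*sqrt(T) = 0.13646784
exp(-rT) = 0.91119350
N(d1) = 0.70982758; N(d2) = 0.55427428
C = S_0' * N(d1) - K * exp(-rT) * N(d2) = 1.00975227 * 0.70982758 - 0.9600 * 0.91119350 * 0.55427428 = 0.2319

Answer: Price = 0.2319


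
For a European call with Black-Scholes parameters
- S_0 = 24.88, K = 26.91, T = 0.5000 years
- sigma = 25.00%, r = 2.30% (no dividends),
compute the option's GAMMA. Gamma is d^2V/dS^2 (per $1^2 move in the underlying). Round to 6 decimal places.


Answer: Gamma = 0.086964

Derivation:
d1 = -0.2902458199; d2 = -0.4670225152
phi(d1) = 0.3824872915; exp(-qT) = 1.0000000000; exp(-rT) = 0.9885658722
Gamma = exp(-qT) * phi(d1) / (S * sigma * sqrt(T)) = 1.0000000000 * 0.3824872915 / (24.8800 * 0.2500 * 0.7071067812) = 0.086964


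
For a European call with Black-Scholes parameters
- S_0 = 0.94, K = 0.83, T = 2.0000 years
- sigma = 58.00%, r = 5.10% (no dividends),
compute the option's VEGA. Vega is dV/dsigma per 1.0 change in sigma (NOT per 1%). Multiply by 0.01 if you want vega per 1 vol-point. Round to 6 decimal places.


Answer: Vega = 0.419086

Derivation:
d1 = 0.6862034545; d2 = -0.1340404117
phi(d1) = 0.3152541552; exp(-qT) = 1.0000000000; exp(-rT) = 0.9030295517
Vega = S * exp(-qT) * phi(d1) * sqrt(T) = 0.9400 * 1.0000000000 * 0.3152541552 * 1.4142135624 = 0.419086


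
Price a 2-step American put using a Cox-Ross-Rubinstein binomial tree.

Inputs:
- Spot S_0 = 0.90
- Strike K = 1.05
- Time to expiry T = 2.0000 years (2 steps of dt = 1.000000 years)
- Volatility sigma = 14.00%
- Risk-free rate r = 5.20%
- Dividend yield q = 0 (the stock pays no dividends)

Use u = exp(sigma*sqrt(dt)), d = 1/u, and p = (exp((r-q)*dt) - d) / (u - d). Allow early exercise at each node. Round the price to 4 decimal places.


Answer: Price = V(0,0) = 0.1500

Derivation:
dt = T/N = 1.000000
u = exp(sigma*sqrt(dt)) = 1.150274; d = 1/u = 0.869358
p = (exp((r-q)*dt) - d) / (u - d) = 0.655063
Discount per step: exp(-r*dt) = 0.949329
Stock lattice S(k, i) with i counting down-moves:
  k=0: S(0,0) = 0.9000
  k=1: S(1,0) = 1.0352; S(1,1) = 0.7824
  k=2: S(2,0) = 1.1908; S(2,1) = 0.9000; S(2,2) = 0.6802
Terminal payoffs V(N, i) = max(K - S_T, 0):
  V(2,0) = 0.000000; V(2,1) = 0.150000; V(2,2) = 0.369795
Backward induction: V(k, i) = exp(-r*dt) * [p * V(k+1, i) + (1-p) * V(k+1, i+1)]; then take max(V_cont, immediate exercise) for American.
  V(1,0) = exp(-r*dt) * [p*0.000000 + (1-p)*0.150000] = 0.049119; exercise = 0.014754; V(1,0) = max -> 0.049119
  V(1,1) = exp(-r*dt) * [p*0.150000 + (1-p)*0.369795] = 0.214373; exercise = 0.267578; V(1,1) = max -> 0.267578
  V(0,0) = exp(-r*dt) * [p*0.049119 + (1-p)*0.267578] = 0.118166; exercise = 0.150000; V(0,0) = max -> 0.150000


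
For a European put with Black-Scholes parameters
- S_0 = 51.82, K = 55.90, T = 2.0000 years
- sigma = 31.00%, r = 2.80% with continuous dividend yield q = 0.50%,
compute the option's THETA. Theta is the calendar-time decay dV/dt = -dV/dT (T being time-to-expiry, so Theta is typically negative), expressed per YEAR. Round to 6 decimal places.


Answer: Theta = -1.423378

Derivation:
d1 = 0.1512565158; d2 = -0.2871496885
phi(d1) = 0.3944046761; exp(-qT) = 0.9900498337; exp(-rT) = 0.9455391359
Theta = -S*exp(-qT)*phi(d1)*sigma/(2*sqrt(T)) + r*K*exp(-rT)*N(-d2) - q*S*exp(-qT)*N(-d1)
N(-d1) = 0.4398866850; N(-d2) = 0.6130011463; sqrt(T) = 1.4142135624
Term 1 = -51.8200 * 0.9900498337 * 0.3944046761 * 0.3100 / (2 * 1.4142135624) = -2.2177532251
Term 2 = 0.0280 * 55.9000 * 0.9455391359 * 0.6130011463 = 0.9072158619
Term 3 = -0.0050 * 51.8200 * 0.9900498337 * 0.4398866850 = -0.1128405735
Theta = -2.2177532251 + (0.9072158619) + (-0.1128405735) = -1.423378


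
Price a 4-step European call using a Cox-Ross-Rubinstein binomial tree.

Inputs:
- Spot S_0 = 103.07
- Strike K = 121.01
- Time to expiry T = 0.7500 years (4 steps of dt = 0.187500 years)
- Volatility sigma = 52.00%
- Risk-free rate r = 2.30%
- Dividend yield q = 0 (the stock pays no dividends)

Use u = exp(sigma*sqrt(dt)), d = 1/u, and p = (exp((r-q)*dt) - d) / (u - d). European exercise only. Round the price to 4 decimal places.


Answer: Price = V(0,0) = 13.6663

Derivation:
dt = T/N = 0.187500
u = exp(sigma*sqrt(dt)) = 1.252531; d = 1/u = 0.798383
p = (exp((r-q)*dt) - d) / (u - d) = 0.453461
Discount per step: exp(-r*dt) = 0.995697
Stock lattice S(k, i) with i counting down-moves:
  k=0: S(0,0) = 103.0700
  k=1: S(1,0) = 129.0984; S(1,1) = 82.2894
  k=2: S(2,0) = 161.6998; S(2,1) = 103.0700; S(2,2) = 65.6984
  k=3: S(3,0) = 202.5341; S(3,1) = 129.0984; S(3,2) = 82.2894; S(3,3) = 52.4525
  k=4: S(4,0) = 253.6803; S(4,1) = 161.6998; S(4,2) = 103.0700; S(4,3) = 65.6984; S(4,4) = 41.8772
Terminal payoffs V(N, i) = max(S_T - K, 0):
  V(4,0) = 132.670294; V(4,1) = 40.689808; V(4,2) = 0.000000; V(4,3) = 0.000000; V(4,4) = 0.000000
Backward induction: V(k, i) = exp(-r*dt) * [p * V(k+1, i) + (1-p) * V(k+1, i+1)].
  V(3,0) = exp(-r*dt) * [p*132.670294 + (1-p)*40.689808] = 82.044815
  V(3,1) = exp(-r*dt) * [p*40.689808 + (1-p)*0.000000] = 18.371853
  V(3,2) = exp(-r*dt) * [p*0.000000 + (1-p)*0.000000] = 0.000000
  V(3,3) = exp(-r*dt) * [p*0.000000 + (1-p)*0.000000] = 0.000000
  V(2,0) = exp(-r*dt) * [p*82.044815 + (1-p)*18.371853] = 47.041770
  V(2,1) = exp(-r*dt) * [p*18.371853 + (1-p)*0.000000] = 8.295074
  V(2,2) = exp(-r*dt) * [p*0.000000 + (1-p)*0.000000] = 0.000000
  V(1,0) = exp(-r*dt) * [p*47.041770 + (1-p)*8.295074] = 25.753897
  V(1,1) = exp(-r*dt) * [p*8.295074 + (1-p)*0.000000] = 3.745309
  V(0,0) = exp(-r*dt) * [p*25.753897 + (1-p)*3.745309] = 13.666288


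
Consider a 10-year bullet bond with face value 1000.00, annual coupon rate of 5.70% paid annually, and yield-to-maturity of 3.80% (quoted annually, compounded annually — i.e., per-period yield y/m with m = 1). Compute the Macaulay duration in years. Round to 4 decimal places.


Answer: Macaulay duration = 8.0577 years

Derivation:
Coupon per period c = face * coupon_rate / m = 57.000000
Periods per year m = 1; per-period yield y/m = 0.038000
Number of cashflows N = 10
Cashflows (t years, CF_t, discount factor 1/(1+y/m)^(m*t), PV):
  t = 1.0000: CF_t = 57.000000, DF = 0.963391, PV = 54.913295
  t = 2.0000: CF_t = 57.000000, DF = 0.928122, PV = 52.902982
  t = 3.0000: CF_t = 57.000000, DF = 0.894145, PV = 50.966263
  t = 4.0000: CF_t = 57.000000, DF = 0.861411, PV = 49.100447
  t = 5.0000: CF_t = 57.000000, DF = 0.829876, PV = 47.302935
  t = 6.0000: CF_t = 57.000000, DF = 0.799495, PV = 45.571228
  t = 7.0000: CF_t = 57.000000, DF = 0.770227, PV = 43.902917
  t = 8.0000: CF_t = 57.000000, DF = 0.742030, PV = 42.295682
  t = 9.0000: CF_t = 57.000000, DF = 0.714865, PV = 40.747285
  t = 10.0000: CF_t = 1057.000000, DF = 0.688694, PV = 727.949835
Price P = sum_t PV_t = 1155.652869
Macaulay numerator sum_t t * PV_t:
  t * PV_t at t = 1.0000: 54.913295
  t * PV_t at t = 2.0000: 105.805963
  t * PV_t at t = 3.0000: 152.898790
  t * PV_t at t = 4.0000: 196.401786
  t * PV_t at t = 5.0000: 236.514675
  t * PV_t at t = 6.0000: 273.427370
  t * PV_t at t = 7.0000: 307.320422
  t * PV_t at t = 8.0000: 338.365452
  t * PV_t at t = 9.0000: 366.725563
  t * PV_t at t = 10.0000: 7279.498354
Macaulay duration D = (sum_t t * PV_t) / P = 9311.871671 / 1155.652869 = 8.057672


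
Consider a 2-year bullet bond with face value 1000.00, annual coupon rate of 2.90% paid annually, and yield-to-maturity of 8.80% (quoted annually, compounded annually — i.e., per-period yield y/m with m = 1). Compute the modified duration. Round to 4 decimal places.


Coupon per period c = face * coupon_rate / m = 29.000000
Periods per year m = 1; per-period yield y/m = 0.088000
Number of cashflows N = 2
Cashflows (t years, CF_t, discount factor 1/(1+y/m)^(m*t), PV):
  t = 1.0000: CF_t = 29.000000, DF = 0.919118, PV = 26.654412
  t = 2.0000: CF_t = 1029.000000, DF = 0.844777, PV = 869.275789
Price P = sum_t PV_t = 895.930201
First compute Macaulay numerator sum_t t * PV_t:
  t * PV_t at t = 1.0000: 26.654412
  t * PV_t at t = 2.0000: 1738.551579
Macaulay duration D = 1765.205990 / 895.930201 = 1.970249
Modified duration = D / (1 + y/m) = 1.970249 / (1 + 0.088000) = 1.810891

Answer: Modified duration = 1.8109


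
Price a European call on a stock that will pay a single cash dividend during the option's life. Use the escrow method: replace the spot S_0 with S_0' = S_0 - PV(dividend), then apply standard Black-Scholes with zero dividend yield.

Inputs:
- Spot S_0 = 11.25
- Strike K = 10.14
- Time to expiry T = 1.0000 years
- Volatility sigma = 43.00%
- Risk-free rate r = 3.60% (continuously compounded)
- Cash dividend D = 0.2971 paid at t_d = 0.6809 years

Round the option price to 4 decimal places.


PV(D) = D * exp(-r * t_d) = 0.2971 * 0.97578559 = 0.28990590
S_0' = S_0 - PV(D) = 11.2500 - 0.28990590 = 10.96009410
d1 = (ln(S_0'/K) + (r + sigma^2/2)*T) / (sigma*sqrt(T)) = 0.47958807
d2 = d1 - sigma*sqrt(T) = 0.04958807
exp(-rT) = 0.96464029
N(d1) = 0.68423983; N(d2) = 0.51977467
C = S_0' * N(d1) - K * exp(-rT) * N(d2) = 10.96009410 * 0.68423983 - 10.1400 * 0.96464029 * 0.51977467 = 2.4152

Answer: Price = 2.4152


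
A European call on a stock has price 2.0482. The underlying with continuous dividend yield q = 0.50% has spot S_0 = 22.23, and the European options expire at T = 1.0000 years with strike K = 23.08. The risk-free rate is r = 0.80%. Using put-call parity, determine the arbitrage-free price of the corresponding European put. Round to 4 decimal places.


Answer: Put price = 2.8252

Derivation:
Put-call parity: C - P = S_0 * exp(-qT) - K * exp(-rT).
S_0 * exp(-qT) = 22.2300 * 0.99501248 = 22.11912741
K * exp(-rT) = 23.0800 * 0.99203191 = 22.89609659
P = C - S*exp(-qT) + K*exp(-rT)
P = 2.0482 - 22.11912741 + 22.89609659 = 2.8252


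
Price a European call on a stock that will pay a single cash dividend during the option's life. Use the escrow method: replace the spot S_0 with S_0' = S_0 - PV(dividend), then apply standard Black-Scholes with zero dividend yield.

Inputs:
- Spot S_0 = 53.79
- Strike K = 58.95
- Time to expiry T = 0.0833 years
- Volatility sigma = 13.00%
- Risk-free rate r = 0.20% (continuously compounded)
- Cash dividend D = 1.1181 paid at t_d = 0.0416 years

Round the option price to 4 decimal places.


Answer: Price = 0.0008

Derivation:
PV(D) = D * exp(-r * t_d) = 1.1181 * 0.99991680 = 1.11800698
S_0' = S_0 - PV(D) = 53.7900 - 1.11800698 = 52.67199302
d1 = (ln(S_0'/K) + (r + sigma^2/2)*T) / (sigma*sqrt(T)) = -2.97799818
d2 = d1 - sigma*sqrt(T) = -3.01551844
exp(-rT) = 0.99983341
N(d1) = 0.00145069; N(d2) = 0.00128270
C = S_0' * N(d1) - K * exp(-rT) * N(d2) = 52.67199302 * 0.00145069 - 58.9500 * 0.99983341 * 0.00128270 = 0.0008


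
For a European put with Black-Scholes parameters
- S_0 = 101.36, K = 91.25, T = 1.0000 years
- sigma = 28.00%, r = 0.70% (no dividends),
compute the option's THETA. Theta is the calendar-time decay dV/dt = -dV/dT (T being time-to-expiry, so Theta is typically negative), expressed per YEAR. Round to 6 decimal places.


d1 = 0.5402697984; d2 = 0.2602697984
phi(d1) = 0.3447677556; exp(-qT) = 1.0000000000; exp(-rT) = 0.9930244429
Theta = -S*exp(-qT)*phi(d1)*sigma/(2*sqrt(T)) + r*K*exp(-rT)*N(-d2) - q*S*exp(-qT)*N(-d1)
N(-d1) = 0.2945054917; N(-d2) = 0.3973278337; sqrt(T) = 1.0000000000
Term 1 = -101.3600 * 1.0000000000 * 0.3447677556 * 0.2800 / (2 * 1.0000000000) = -4.8923923591
Term 2 = 0.0070 * 91.2500 * 0.9930244429 * 0.3973278337 = 0.2520228051
Term 3 = 0 (no dividend yield, q = 0)
Theta = -4.8923923591 + (0.2520228051) + (0.0000000000) = -4.640370

Answer: Theta = -4.640370


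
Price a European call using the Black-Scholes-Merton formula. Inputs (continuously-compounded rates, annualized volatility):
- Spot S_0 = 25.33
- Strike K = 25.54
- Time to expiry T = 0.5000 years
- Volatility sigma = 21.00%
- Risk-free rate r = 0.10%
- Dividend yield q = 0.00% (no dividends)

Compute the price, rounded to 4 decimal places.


d1 = (ln(S/K) + (r - q + 0.5*sigma^2) * T) / (sigma * sqrt(T)) = 0.02201199
d2 = d1 - sigma * sqrt(T) = -0.12648044
exp(-rT) = 0.99950012; exp(-qT) = 1.00000000
C = S_0 * exp(-qT) * N(d1) - K * exp(-rT) * N(d2)
N(d1) = 0.50878080; N(d2) = 0.44967582
C = 25.3300 * 1.00000000 * 0.50878080 - 25.5400 * 0.99950012 * 0.44967582 = 1.4084

Answer: Price = 1.4084


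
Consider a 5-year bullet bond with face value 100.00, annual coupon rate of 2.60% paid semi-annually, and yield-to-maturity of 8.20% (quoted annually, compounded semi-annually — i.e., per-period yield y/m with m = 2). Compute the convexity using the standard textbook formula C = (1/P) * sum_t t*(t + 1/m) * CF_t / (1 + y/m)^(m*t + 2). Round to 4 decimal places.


Answer: Convexity = 23.1899

Derivation:
Coupon per period c = face * coupon_rate / m = 1.300000
Periods per year m = 2; per-period yield y/m = 0.041000
Number of cashflows N = 10
Cashflows (t years, CF_t, discount factor 1/(1+y/m)^(m*t), PV):
  t = 0.5000: CF_t = 1.300000, DF = 0.960615, PV = 1.248799
  t = 1.0000: CF_t = 1.300000, DF = 0.922781, PV = 1.199615
  t = 1.5000: CF_t = 1.300000, DF = 0.886437, PV = 1.152368
  t = 2.0000: CF_t = 1.300000, DF = 0.851524, PV = 1.106982
  t = 2.5000: CF_t = 1.300000, DF = 0.817987, PV = 1.063383
  t = 3.0000: CF_t = 1.300000, DF = 0.785770, PV = 1.021501
  t = 3.5000: CF_t = 1.300000, DF = 0.754823, PV = 0.981269
  t = 4.0000: CF_t = 1.300000, DF = 0.725094, PV = 0.942622
  t = 4.5000: CF_t = 1.300000, DF = 0.696536, PV = 0.905497
  t = 5.0000: CF_t = 101.300000, DF = 0.669103, PV = 67.780091
Price P = sum_t PV_t = 77.402127
Convexity numerator sum_t t*(t + 1/m) * CF_t / (1+y/m)^(m*t + 2):
  t = 0.5000: term = 0.576184
  t = 1.0000: term = 1.660473
  t = 1.5000: term = 3.190149
  t = 2.0000: term = 5.107507
  t = 2.5000: term = 7.359520
  t = 3.0000: term = 9.897530
  t = 3.5000: term = 12.676951
  t = 4.0000: term = 15.657000
  t = 4.5000: term = 18.800433
  t = 5.0000: term = 1720.019557
Convexity = (1/P) * sum = 1794.945304 / 77.402127 = 23.189870


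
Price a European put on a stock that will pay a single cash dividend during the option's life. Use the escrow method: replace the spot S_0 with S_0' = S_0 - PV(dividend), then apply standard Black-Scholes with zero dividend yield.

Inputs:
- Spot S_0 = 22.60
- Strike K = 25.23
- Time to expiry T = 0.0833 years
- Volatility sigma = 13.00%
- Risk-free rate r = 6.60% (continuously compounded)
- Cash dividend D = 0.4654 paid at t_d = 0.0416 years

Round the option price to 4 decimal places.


Answer: Price = 2.9559

Derivation:
PV(D) = D * exp(-r * t_d) = 0.4654 * 0.99725817 = 0.46412395
S_0' = S_0 - PV(D) = 22.6000 - 0.46412395 = 22.13587605
d1 = (ln(S_0'/K) + (r + sigma^2/2)*T) / (sigma*sqrt(T)) = -3.32173686
d2 = d1 - sigma*sqrt(T) = -3.35925712
exp(-rT) = 0.99451729
N(-d1) = 0.99955270; N(-d2) = 0.99960924
P = K * exp(-rT) * N(-d2) - S_0' * N(-d1) = 25.2300 * 0.99451729 * 0.99960924 - 22.13587605 * 0.99955270 = 2.9559


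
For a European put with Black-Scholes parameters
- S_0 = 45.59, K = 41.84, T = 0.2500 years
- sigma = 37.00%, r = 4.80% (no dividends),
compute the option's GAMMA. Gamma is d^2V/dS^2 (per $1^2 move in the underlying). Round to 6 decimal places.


Answer: Gamma = 0.038997

Derivation:
d1 = 0.6213409431; d2 = 0.4363409431
phi(d1) = 0.3289101003; exp(-qT) = 1.0000000000; exp(-rT) = 0.9880717129
Gamma = exp(-qT) * phi(d1) / (S * sigma * sqrt(T)) = 1.0000000000 * 0.3289101003 / (45.5900 * 0.3700 * 0.5000000000) = 0.038997


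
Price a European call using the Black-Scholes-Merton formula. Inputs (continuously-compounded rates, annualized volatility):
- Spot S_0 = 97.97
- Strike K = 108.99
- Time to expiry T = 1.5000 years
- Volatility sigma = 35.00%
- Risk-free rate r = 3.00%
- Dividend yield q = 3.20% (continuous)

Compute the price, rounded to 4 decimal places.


Answer: Price = 11.8933

Derivation:
d1 = (ln(S/K) + (r - q + 0.5*sigma^2) * T) / (sigma * sqrt(T)) = -0.04133765
d2 = d1 - sigma * sqrt(T) = -0.46999835
exp(-rT) = 0.95599748; exp(-qT) = 0.95313379
C = S_0 * exp(-qT) * N(d1) - K * exp(-rT) * N(d2)
N(d1) = 0.48351336; N(d2) = 0.31917810
C = 97.9700 * 0.95313379 * 0.48351336 - 108.9900 * 0.95599748 * 0.31917810 = 11.8933


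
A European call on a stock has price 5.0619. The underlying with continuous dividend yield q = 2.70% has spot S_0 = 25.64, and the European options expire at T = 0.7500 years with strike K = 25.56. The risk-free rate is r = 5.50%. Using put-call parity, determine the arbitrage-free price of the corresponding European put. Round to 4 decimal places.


Put-call parity: C - P = S_0 * exp(-qT) - K * exp(-rT).
S_0 * exp(-qT) = 25.6400 * 0.97995365 = 25.12601170
K * exp(-rT) = 25.5600 * 0.95958920 = 24.52710002
P = C - S*exp(-qT) + K*exp(-rT)
P = 5.0619 - 25.12601170 + 24.52710002 = 4.4630

Answer: Put price = 4.4630


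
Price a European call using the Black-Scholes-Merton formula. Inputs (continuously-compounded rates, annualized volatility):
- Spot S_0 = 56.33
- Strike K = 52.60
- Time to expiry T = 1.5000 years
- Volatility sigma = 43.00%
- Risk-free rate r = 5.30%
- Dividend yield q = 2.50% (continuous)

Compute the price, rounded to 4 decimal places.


d1 = (ln(S/K) + (r - q + 0.5*sigma^2) * T) / (sigma * sqrt(T)) = 0.47316192
d2 = d1 - sigma * sqrt(T) = -0.05347837
exp(-rT) = 0.92357802; exp(-qT) = 0.96319442
C = S_0 * exp(-qT) * N(d1) - K * exp(-rT) * N(d2)
N(d1) = 0.68195117; N(d2) = 0.47867538
C = 56.3300 * 0.96319442 * 0.68195117 - 52.6000 * 0.92357802 * 0.47867538 = 13.7463

Answer: Price = 13.7463


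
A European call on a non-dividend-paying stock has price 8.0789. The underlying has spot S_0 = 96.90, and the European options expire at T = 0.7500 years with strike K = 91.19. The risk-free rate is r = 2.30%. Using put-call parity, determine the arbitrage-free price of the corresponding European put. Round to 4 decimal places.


Put-call parity: C - P = S_0 * exp(-qT) - K * exp(-rT).
S_0 * exp(-qT) = 96.9000 * 1.00000000 = 96.90000000
K * exp(-rT) = 91.1900 * 0.98289793 = 89.63046219
P = C - S*exp(-qT) + K*exp(-rT)
P = 8.0789 - 96.90000000 + 89.63046219 = 0.8094

Answer: Put price = 0.8094


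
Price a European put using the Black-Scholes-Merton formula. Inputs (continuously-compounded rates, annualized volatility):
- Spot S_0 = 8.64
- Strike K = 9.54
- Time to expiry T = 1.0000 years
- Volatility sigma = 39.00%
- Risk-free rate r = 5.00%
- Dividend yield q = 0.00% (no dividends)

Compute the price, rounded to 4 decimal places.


d1 = (ln(S/K) + (r - q + 0.5*sigma^2) * T) / (sigma * sqrt(T)) = 0.06912589
d2 = d1 - sigma * sqrt(T) = -0.32087411
exp(-rT) = 0.95122942; exp(-qT) = 1.00000000
P = K * exp(-rT) * N(-d2) - S_0 * exp(-qT) * N(-d1)
N(-d1) = 0.47244471; N(-d2) = 0.62584710
P = 9.5400 * 0.95122942 * 0.62584710 - 8.6400 * 1.00000000 * 0.47244471 = 1.5975

Answer: Price = 1.5975


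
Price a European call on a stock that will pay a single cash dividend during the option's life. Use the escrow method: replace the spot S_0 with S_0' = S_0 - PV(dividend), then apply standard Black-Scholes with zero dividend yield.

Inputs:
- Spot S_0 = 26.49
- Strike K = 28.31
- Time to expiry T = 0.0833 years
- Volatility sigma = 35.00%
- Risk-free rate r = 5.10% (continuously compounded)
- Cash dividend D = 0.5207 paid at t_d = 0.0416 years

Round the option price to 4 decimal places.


Answer: Price = 0.3215

Derivation:
PV(D) = D * exp(-r * t_d) = 0.5207 * 0.99788065 = 0.51959645
S_0' = S_0 - PV(D) = 26.4900 - 0.51959645 = 25.97040355
d1 = (ln(S_0'/K) + (r + sigma^2/2)*T) / (sigma*sqrt(T)) = -0.76133526
d2 = d1 - sigma*sqrt(T) = -0.86235135
exp(-rT) = 0.99576071
N(d1) = 0.22322842; N(d2) = 0.19424710
C = S_0' * N(d1) - K * exp(-rT) * N(d2) = 25.97040355 * 0.22322842 - 28.3100 * 0.99576071 * 0.19424710 = 0.3215


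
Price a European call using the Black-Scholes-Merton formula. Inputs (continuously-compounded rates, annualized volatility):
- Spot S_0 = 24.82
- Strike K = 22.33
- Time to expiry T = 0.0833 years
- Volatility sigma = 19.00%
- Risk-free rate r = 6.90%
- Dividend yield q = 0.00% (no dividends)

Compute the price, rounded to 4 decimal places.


Answer: Price = 2.6280

Derivation:
d1 = (ln(S/K) + (r - q + 0.5*sigma^2) * T) / (sigma * sqrt(T)) = 2.06009357
d2 = d1 - sigma * sqrt(T) = 2.00525626
exp(-rT) = 0.99426879; exp(-qT) = 1.00000000
C = S_0 * exp(-qT) * N(d1) - K * exp(-rT) * N(d2)
N(d1) = 0.98030520; N(d2) = 0.97753217
C = 24.8200 * 1.00000000 * 0.98030520 - 22.3300 * 0.99426879 * 0.97753217 = 2.6280


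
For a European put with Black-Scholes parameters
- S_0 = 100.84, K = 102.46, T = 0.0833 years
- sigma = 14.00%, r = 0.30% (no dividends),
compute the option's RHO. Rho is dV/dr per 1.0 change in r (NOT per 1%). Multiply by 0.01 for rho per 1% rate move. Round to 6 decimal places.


Answer: Rho = -5.619066

Derivation:
d1 = -0.3680388073; d2 = -0.4084452424
phi(d1) = 0.3728180369; exp(-qT) = 1.0000000000; exp(-rT) = 0.9997501312
N(-d2) = 0.6585265881
Rho = -K*T*exp(-rT)*N(-d2) = -102.4600 * 0.0833 * 0.9997501312 * 0.6585265881 = -5.619066


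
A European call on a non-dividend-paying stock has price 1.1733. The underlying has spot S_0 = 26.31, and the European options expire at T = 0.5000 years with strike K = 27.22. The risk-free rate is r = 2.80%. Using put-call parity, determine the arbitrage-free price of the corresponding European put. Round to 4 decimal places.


Put-call parity: C - P = S_0 * exp(-qT) - K * exp(-rT).
S_0 * exp(-qT) = 26.3100 * 1.00000000 = 26.31000000
K * exp(-rT) = 27.2200 * 0.98609754 = 26.84157515
P = C - S*exp(-qT) + K*exp(-rT)
P = 1.1733 - 26.31000000 + 26.84157515 = 1.7049

Answer: Put price = 1.7049


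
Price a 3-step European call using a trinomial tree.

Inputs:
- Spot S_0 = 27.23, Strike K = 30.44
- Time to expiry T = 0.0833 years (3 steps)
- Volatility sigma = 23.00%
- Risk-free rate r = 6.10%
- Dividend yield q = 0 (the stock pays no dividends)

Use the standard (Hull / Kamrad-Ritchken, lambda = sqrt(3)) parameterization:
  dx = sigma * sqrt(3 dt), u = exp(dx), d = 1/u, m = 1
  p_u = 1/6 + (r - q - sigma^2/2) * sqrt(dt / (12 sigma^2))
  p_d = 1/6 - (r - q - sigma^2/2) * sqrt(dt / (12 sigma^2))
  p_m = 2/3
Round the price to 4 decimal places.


Answer: Price = V(0,0) = 0.0541

Derivation:
dt = T/N = 0.027767; dx = sigma*sqrt(3*dt) = 0.066382
u = exp(dx) = 1.068635; d = 1/u = 0.935773
p_u = 0.173893, p_m = 0.666667, p_d = 0.159441
Discount per step: exp(-r*dt) = 0.998308
Stock lattice S(k, j) with j the centered position index:
  k=0: S(0,+0) = 27.2300
  k=1: S(1,-1) = 25.4811; S(1,+0) = 27.2300; S(1,+1) = 29.0989
  k=2: S(2,-2) = 23.8445; S(2,-1) = 25.4811; S(2,+0) = 27.2300; S(2,+1) = 29.0989; S(2,+2) = 31.0961
  k=3: S(3,-3) = 22.3131; S(3,-2) = 23.8445; S(3,-1) = 25.4811; S(3,+0) = 27.2300; S(3,+1) = 29.0989; S(3,+2) = 31.0961; S(3,+3) = 33.2304
Terminal payoffs V(N, j) = max(S_T - K, 0):
  V(3,-3) = 0.000000; V(3,-2) = 0.000000; V(3,-1) = 0.000000; V(3,+0) = 0.000000; V(3,+1) = 0.000000; V(3,+2) = 0.656128; V(3,+3) = 2.790406
Backward induction: V(k, j) = exp(-r*dt) * [p_u * V(k+1, j+1) + p_m * V(k+1, j) + p_d * V(k+1, j-1)]
  V(2,-2) = exp(-r*dt) * [p_u*0.000000 + p_m*0.000000 + p_d*0.000000] = 0.000000
  V(2,-1) = exp(-r*dt) * [p_u*0.000000 + p_m*0.000000 + p_d*0.000000] = 0.000000
  V(2,+0) = exp(-r*dt) * [p_u*0.000000 + p_m*0.000000 + p_d*0.000000] = 0.000000
  V(2,+1) = exp(-r*dt) * [p_u*0.656128 + p_m*0.000000 + p_d*0.000000] = 0.113903
  V(2,+2) = exp(-r*dt) * [p_u*2.790406 + p_m*0.656128 + p_d*0.000000] = 0.921088
  V(1,-1) = exp(-r*dt) * [p_u*0.000000 + p_m*0.000000 + p_d*0.000000] = 0.000000
  V(1,+0) = exp(-r*dt) * [p_u*0.113903 + p_m*0.000000 + p_d*0.000000] = 0.019773
  V(1,+1) = exp(-r*dt) * [p_u*0.921088 + p_m*0.113903 + p_d*0.000000] = 0.235706
  V(0,+0) = exp(-r*dt) * [p_u*0.235706 + p_m*0.019773 + p_d*0.000000] = 0.054078
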